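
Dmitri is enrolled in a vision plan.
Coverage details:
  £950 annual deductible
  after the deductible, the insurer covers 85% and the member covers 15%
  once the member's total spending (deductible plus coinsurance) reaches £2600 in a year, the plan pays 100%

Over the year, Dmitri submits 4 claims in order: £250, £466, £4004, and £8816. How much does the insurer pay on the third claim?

#1 (£250): all of it applies to the deductible. Cost to member: £250. OOP to date £250. Insurer: £250 − £250 = £0.
#2 (£466): entire amount goes to the deductible. Member pays £466; OOP now £716. Plan pays £466 − £466 = £0.
#3 (£4004): £234 to deductible, leaving £3770; 15% of £3770 = £565.50. Member owes £799.50 (running OOP £1515.50). Insurer: £4004 − £799.50 = £3204.50.

£3204.50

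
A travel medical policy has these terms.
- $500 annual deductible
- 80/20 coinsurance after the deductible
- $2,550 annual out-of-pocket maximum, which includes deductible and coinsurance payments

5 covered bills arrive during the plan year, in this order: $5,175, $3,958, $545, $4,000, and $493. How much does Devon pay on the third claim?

Claim 1 ($5,175): $500 to deductible, leaving $4,675; traveler's 20% is $935. Traveler pays $1,435; OOP now $1,435.
Claim 2 ($3,958): 20% coinsurance on $3,958 = $791.60. Traveler pays $791.60; OOP now $2,226.60.
Claim 3 ($545): 20% coinsurance on $545 = $109. Cost to traveler: $109. OOP to date $2,335.60.

$109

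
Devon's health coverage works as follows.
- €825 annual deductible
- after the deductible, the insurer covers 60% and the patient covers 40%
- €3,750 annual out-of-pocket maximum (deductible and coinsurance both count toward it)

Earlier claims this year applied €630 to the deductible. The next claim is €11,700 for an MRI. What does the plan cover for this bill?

€8,580

Deductible still to meet: €825 − €630 = €195.
The remaining €11,505 (= €11,700 − €195) moves to coinsurance.
40% of €11,505 = €4,602 falls to the patient.
Patient responsibility before any cap: €195 + €4,602 = €4,797.
Year-to-date out-of-pocket would reach €630 + €4,797 = €5,427, above the €3,750 maximum, so the patient pays only €3,750 − €630 = €3,120.
Insurer pays the balance: €11,700 − €3,120 = €8,580.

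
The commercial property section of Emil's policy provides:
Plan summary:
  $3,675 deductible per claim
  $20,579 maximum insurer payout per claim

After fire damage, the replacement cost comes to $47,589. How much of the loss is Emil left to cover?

Subtract the deductible: $47,589 − $3,675 = $43,914.
Since $43,914 > $20,579, the payout is capped at $20,579.
The business bears the rest of the original loss: $47,589 − $20,579 = $27,010.

$27,010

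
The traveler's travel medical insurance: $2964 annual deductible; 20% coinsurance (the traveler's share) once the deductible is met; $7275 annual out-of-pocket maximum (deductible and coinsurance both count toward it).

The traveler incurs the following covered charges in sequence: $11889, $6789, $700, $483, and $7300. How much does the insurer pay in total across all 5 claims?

Bill 1, $11889: $2964 finishes the deductible; $8925 goes to coinsurance; coinsurance $8925 × 20% = $1785. Traveler owes $4749 (running OOP $4749). Plan pays $11889 − $4749 = $7140.
Bill 2, $6789: deductible met; 20% of $6789 = $1357.80. Traveler pays $1357.80; OOP now $6106.80. Insurer: $6789 − $1357.80 = $5431.20.
Bill 3, $700: deductible met; 20% of $700 = $140. Traveler pays $140; OOP now $6246.80. Plan pays $700 − $140 = $560.
Bill 4, $483: 20% coinsurance on $483 = $96.60. Traveler pays $96.60; OOP now $6343.40. Plan pays $483 − $96.60 = $386.40.
Bill 5, $7300: 20% coinsurance on $7300 = $1460. That would push OOP to $7803.40, over the $7275 cap, so traveler pays $7275 − $6343.40 = $931.60. Plan pays $7300 − $931.60 = $6368.40.
Insurer total = bills − traveler's total = $27161 − $7275 = $19886.

$19886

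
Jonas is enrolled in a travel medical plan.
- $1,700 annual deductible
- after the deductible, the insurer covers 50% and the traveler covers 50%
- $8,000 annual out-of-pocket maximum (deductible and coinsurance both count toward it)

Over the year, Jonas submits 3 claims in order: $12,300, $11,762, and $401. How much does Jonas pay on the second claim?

$1,000

Bill 1, $12,300: deductible takes $1,700, $10,600 remains; coinsurance $10,600 × 50% = $5,300. Traveler pays $7,000; OOP now $7,000.
Bill 2, $11,762: deductible already satisfied, so traveler's share is 50% × $11,762 = $5,881. That would push OOP to $12,881, over the $8,000 cap, so traveler pays $8,000 − $7,000 = $1,000.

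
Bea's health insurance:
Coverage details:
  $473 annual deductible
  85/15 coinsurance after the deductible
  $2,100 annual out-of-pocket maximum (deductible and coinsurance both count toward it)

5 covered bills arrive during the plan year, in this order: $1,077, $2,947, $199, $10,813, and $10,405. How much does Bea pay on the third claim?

$29.85

#1 ($1,077): $473 to deductible, leaving $604; coinsurance $604 × 15% = $90.60. Patient pays $563.60; OOP now $563.60.
#2 ($2,947): 15% coinsurance on $2,947 = $442.05. Patient pays $442.05; OOP now $1,005.65.
#3 ($199): deductible met; 15% of $199 = $29.85. Cost to patient: $29.85. OOP to date $1,035.50.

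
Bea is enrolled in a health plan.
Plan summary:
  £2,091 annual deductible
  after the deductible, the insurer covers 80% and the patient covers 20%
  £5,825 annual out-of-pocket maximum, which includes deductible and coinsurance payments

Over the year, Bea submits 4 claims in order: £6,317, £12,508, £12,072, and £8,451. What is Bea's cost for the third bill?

Claim 1 — £6,317: £2,091 to deductible, leaving £4,226; patient's 20% is £845.20. Patient pays £2,936.20; OOP now £2,936.20.
Claim 2 — £12,508: 20% coinsurance on £12,508 = £2,501.60. Patient pays £2,501.60; OOP now £5,437.80.
Claim 3 — £12,072: deductible already satisfied, so patient's share is 20% × £12,072 = £2,414.40. OOP would hit £7,852.20 > £5,825, so the cap limits the patient to £5,825 − £5,437.80 = £387.20.

£387.20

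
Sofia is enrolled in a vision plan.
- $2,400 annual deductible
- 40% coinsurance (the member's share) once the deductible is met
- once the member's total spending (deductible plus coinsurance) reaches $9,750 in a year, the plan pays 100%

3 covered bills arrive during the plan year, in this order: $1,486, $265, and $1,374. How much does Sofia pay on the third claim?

$939

Claim 1 ($1,486): all of it applies to the deductible. Member owes $1,486 (running OOP $1,486).
Claim 2 ($265): entire amount goes to the deductible. Member owes $265 (running OOP $1,751).
Claim 3 ($1,374): deductible takes $649, $725 remains; 40% of $725 = $290. Member pays $939; OOP now $2,690.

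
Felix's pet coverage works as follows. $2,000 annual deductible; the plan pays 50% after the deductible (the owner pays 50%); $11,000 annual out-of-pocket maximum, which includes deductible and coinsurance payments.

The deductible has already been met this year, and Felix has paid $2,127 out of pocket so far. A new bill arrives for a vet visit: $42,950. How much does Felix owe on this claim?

$8,873

The deductible is already satisfied, so the full bill goes to coinsurance.
Owner's 50% share of $42,950 is $21,475.
That would bring total out-of-pocket to $23,602, past the $11,000 cap. The owner is capped at $11,000 − $2,127 = $8,873 on this claim.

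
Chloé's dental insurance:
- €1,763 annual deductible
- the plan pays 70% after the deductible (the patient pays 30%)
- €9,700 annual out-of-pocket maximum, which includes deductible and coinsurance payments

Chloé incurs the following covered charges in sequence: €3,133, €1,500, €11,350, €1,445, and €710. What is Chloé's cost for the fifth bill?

€213

Claim 1 (€3,133): €1,763 to deductible, leaving €1,370; patient's 30% is €411. Patient pays €2,174; OOP now €2,174.
Claim 2 (€1,500): 30% coinsurance on €1,500 = €450. Patient owes €450 (running OOP €2,624).
Claim 3 (€11,350): deductible already satisfied, so patient's share is 30% × €11,350 = €3,405. Patient pays €3,405; OOP now €6,029.
Claim 4 (€1,445): deductible already satisfied, so patient's share is 30% × €1,445 = €433.50. Patient owes €433.50 (running OOP €6,462.50).
Claim 5 (€710): 30% coinsurance on €710 = €213. Cost to patient: €213. OOP to date €6,675.50.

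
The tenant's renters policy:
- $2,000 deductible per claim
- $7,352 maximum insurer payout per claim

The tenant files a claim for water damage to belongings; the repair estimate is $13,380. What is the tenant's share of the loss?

After the deductible, $13,380 − $2,000 = $11,380 remains.
$11,380 exceeds the $7,352 limit, so the insurer pays the limit: $7,352.
Out of pocket: $13,380 − $7,352 = $6,028.

$6,028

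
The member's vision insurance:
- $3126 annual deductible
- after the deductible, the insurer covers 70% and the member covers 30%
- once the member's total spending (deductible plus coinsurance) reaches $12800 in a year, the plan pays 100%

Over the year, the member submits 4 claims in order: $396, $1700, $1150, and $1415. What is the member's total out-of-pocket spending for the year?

$3586.50

Bill 1, $396: fully absorbed by the deductible. Member owes $396 (running OOP $396).
Bill 2, $1700: entire amount goes to the deductible. Member owes $1700 (running OOP $2096).
Bill 3, $1150: $1030 to deductible, leaving $120; 30% of $120 = $36. Member owes $1066 (running OOP $3162).
Bill 4, $1415: deductible already satisfied, so member's share is 30% × $1415 = $424.50. Member pays $424.50; OOP now $3586.50.
Total paid by the member: $396 + $1700 + $1066 + $424.50 = $3586.50.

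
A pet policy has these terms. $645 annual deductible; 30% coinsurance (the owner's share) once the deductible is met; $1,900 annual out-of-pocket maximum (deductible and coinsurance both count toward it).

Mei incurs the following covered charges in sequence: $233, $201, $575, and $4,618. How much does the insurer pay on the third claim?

$254.80

Claim 1 ($233): entire amount goes to the deductible. Cost to owner: $233. OOP to date $233. Plan pays $233 − $233 = $0.
Claim 2 ($201): all of it applies to the deductible. Owner pays $201; OOP now $434. Plan pays $201 − $201 = $0.
Claim 3 ($575): $211 finishes the deductible; $364 goes to coinsurance; owner's 30% is $109.20. Owner owes $320.20 (running OOP $754.20). Insurer: $575 − $320.20 = $254.80.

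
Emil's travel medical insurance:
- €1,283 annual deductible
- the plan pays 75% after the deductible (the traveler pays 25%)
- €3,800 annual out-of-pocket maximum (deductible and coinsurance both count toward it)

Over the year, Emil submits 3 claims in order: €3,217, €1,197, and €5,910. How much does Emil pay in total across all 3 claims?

€3,543.25

Claim 1 (€3,217): deductible takes €1,283, €1,934 remains; 25% of €1,934 = €483.50. Traveler pays €1,766.50; OOP now €1,766.50.
Claim 2 (€1,197): 25% coinsurance on €1,197 = €299.25. Traveler pays €299.25; OOP now €2,065.75.
Claim 3 (€5,910): deductible already satisfied, so traveler's share is 25% × €5,910 = €1,477.50. Cost to traveler: €1,477.50. OOP to date €3,543.25.
Total paid by the traveler: €1,766.50 + €299.25 + €1,477.50 = €3,543.25.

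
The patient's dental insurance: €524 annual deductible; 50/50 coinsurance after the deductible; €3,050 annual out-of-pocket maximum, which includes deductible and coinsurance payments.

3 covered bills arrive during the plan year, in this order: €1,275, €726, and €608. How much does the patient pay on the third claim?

€304

Claim 1 — €1,275: €524 finishes the deductible; €751 goes to coinsurance; 50% of €751 = €375.50. Patient pays €899.50; OOP now €899.50.
Claim 2 — €726: deductible already satisfied, so patient's share is 50% × €726 = €363. Cost to patient: €363. OOP to date €1,262.50.
Claim 3 — €608: 50% coinsurance on €608 = €304. Patient owes €304 (running OOP €1,566.50).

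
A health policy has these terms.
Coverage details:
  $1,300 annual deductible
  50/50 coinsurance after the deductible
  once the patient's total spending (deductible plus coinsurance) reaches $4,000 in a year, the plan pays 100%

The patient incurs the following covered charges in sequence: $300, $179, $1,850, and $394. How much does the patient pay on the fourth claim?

Bill 1, $300: fully absorbed by the deductible. Patient pays $300; OOP now $300.
Bill 2, $179: fully absorbed by the deductible. Patient pays $179; OOP now $479.
Bill 3, $1,850: deductible takes $821, $1,029 remains; patient's 50% is $514.50. Cost to patient: $1,335.50. OOP to date $1,814.50.
Bill 4, $394: deductible met; 50% of $394 = $197. Patient owes $197 (running OOP $2,011.50).

$197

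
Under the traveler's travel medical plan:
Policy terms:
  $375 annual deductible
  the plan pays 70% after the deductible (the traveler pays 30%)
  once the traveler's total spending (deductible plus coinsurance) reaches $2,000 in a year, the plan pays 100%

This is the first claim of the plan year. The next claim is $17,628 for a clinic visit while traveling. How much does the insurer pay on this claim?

$15,628

Deductible not yet touched, so the first $375 of the bill goes to the deductible.
The remaining $17,253 (= $17,628 − $375) moves to coinsurance.
Traveler's 30% share of $17,253 is $5,175.90.
So the traveler owes $375 + $5,175.90 = $5,550.90 before any cap.
Year-to-date out-of-pocket would reach $0 + $5,550.90 = $5,550.90, above the $2,000 maximum, so the traveler pays only $2,000 − $0 = $2,000.
The plan picks up $17,628 − $2,000 = $15,628.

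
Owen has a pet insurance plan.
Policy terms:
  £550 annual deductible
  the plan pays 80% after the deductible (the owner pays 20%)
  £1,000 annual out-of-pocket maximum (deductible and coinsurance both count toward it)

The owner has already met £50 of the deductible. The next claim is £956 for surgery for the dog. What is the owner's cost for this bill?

Remaining deductible: £550 − £50 = £500.
That leaves £956 − £500 = £456 for coinsurance.
Owner's 20% share of £456 is £91.20.
That puts the owner's cost at £500 + £91.20 = £591.20 before any cap.
Total out-of-pocket so far would be £50 + £591.20 = £641.20, below the £1,000 cap — no reduction.

£591.20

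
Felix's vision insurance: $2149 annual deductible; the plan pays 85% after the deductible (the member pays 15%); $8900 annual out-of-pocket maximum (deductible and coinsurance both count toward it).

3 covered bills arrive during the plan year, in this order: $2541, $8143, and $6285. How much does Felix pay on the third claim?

Claim 1 — $2541: $2149 to deductible, leaving $392; coinsurance $392 × 15% = $58.80. Cost to member: $2207.80. OOP to date $2207.80.
Claim 2 — $8143: deductible met; 15% of $8143 = $1221.45. Cost to member: $1221.45. OOP to date $3429.25.
Claim 3 — $6285: 15% coinsurance on $6285 = $942.75. Member pays $942.75; OOP now $4372.

$942.75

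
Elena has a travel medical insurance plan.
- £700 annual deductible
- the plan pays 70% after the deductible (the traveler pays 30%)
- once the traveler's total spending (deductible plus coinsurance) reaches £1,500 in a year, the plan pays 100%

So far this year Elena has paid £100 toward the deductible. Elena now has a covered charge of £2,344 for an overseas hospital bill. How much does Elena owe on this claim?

£1,123.20

Deductible still to meet: £700 − £100 = £600.
That leaves £2,344 − £600 = £1,744 for coinsurance.
Traveler's 30% share of £1,744 is £523.20.
So the traveler owes £600 + £523.20 = £1,123.20 before any cap.
Total out-of-pocket so far would be £100 + £1,123.20 = £1,223.20, below the £1,500 cap — no reduction.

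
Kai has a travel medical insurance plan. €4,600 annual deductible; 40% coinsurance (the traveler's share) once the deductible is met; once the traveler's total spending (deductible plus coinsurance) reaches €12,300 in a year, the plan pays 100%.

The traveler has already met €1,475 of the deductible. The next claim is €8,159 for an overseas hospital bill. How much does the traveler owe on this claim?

Remaining deductible: €4,600 − €1,475 = €3,125.
The remaining €5,034 (= €8,159 − €3,125) moves to coinsurance.
40% of €5,034 = €2,013.60 falls to the traveler.
So the traveler owes €3,125 + €2,013.60 = €5,138.60 before any cap.
Total out-of-pocket so far would be €1,475 + €5,138.60 = €6,613.60, below the €12,300 cap — no reduction.

€5,138.60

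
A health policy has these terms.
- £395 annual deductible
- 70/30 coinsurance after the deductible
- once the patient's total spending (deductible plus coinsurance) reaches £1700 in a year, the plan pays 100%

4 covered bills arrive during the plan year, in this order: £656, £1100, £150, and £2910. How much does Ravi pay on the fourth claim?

£851.70

#1 (£656): £395 to deductible, leaving £261; coinsurance £261 × 30% = £78.30. Patient pays £473.30; OOP now £473.30.
#2 (£1100): 30% coinsurance on £1100 = £330. Patient pays £330; OOP now £803.30.
#3 (£150): deductible already satisfied, so patient's share is 30% × £150 = £45. Cost to patient: £45. OOP to date £848.30.
#4 (£2910): deductible already satisfied, so patient's share is 30% × £2910 = £873. OOP would hit £1721.30 > £1700, so the cap limits the patient to £1700 − £848.30 = £851.70.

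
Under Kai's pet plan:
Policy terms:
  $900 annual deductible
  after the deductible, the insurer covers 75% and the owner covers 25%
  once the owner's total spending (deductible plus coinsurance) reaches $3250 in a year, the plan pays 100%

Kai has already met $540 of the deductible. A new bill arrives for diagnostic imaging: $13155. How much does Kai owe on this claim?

Remaining deductible: $900 − $540 = $360.
After the $360 deductible portion, $13155 − $360 = $12795 is subject to coinsurance.
Owner's 25% share of $12795 is $3198.75.
Owner responsibility before any cap: $360 + $3198.75 = $3558.75.
Adding $3558.75 to the $540 already spent would give $4098.75, which exceeds the $3250 cap; the owner pays just $3250 − $540 = $2710.

$2710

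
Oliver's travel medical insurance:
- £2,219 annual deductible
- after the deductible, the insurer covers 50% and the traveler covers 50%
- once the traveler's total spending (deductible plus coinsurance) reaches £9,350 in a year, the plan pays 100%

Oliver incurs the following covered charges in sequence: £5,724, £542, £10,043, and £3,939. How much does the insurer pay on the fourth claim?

Bill 1, £5,724: deductible takes £2,219, £3,505 remains; coinsurance £3,505 × 50% = £1,752.50. Cost to traveler: £3,971.50. OOP to date £3,971.50. Insurer: £5,724 − £3,971.50 = £1,752.50.
Bill 2, £542: 50% coinsurance on £542 = £271. Cost to traveler: £271. OOP to date £4,242.50. Plan pays £542 − £271 = £271.
Bill 3, £10,043: 50% coinsurance on £10,043 = £5,021.50. Traveler owes £5,021.50 (running OOP £9,264). Plan pays £10,043 − £5,021.50 = £5,021.50.
Bill 4, £3,939: deductible met; 50% of £3,939 = £1,969.50. That would push OOP to £11,233.50, over the £9,350 cap, so traveler pays £9,350 − £9,264 = £86. Insurer: £3,939 − £86 = £3,853.

£3,853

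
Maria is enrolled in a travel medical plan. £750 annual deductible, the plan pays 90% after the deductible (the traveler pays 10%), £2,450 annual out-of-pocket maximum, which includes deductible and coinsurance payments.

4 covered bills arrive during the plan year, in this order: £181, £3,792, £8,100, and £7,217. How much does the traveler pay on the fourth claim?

#1 (£181): entire amount goes to the deductible. Traveler pays £181; OOP now £181.
#2 (£3,792): deductible takes £569, £3,223 remains; traveler's 10% is £322.30. Traveler pays £891.30; OOP now £1,072.30.
#3 (£8,100): 10% coinsurance on £8,100 = £810. Cost to traveler: £810. OOP to date £1,882.30.
#4 (£7,217): deductible met; 10% of £7,217 = £721.70. That would push OOP to £2,604, over the £2,450 cap, so traveler pays £2,450 − £1,882.30 = £567.70.

£567.70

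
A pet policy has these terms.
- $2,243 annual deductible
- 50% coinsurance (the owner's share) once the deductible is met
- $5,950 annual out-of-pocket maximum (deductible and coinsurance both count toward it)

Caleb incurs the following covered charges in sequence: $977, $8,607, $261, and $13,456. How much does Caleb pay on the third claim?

$36.50

Claim 1 — $977: fully absorbed by the deductible. Owner pays $977; OOP now $977.
Claim 2 — $8,607: $1,266 finishes the deductible; $7,341 goes to coinsurance; coinsurance $7,341 × 50% = $3,670.50. Owner owes $4,936.50 (running OOP $5,913.50).
Claim 3 — $261: deductible met; 50% of $261 = $130.50. Adding that to $5,913.50 gives $6,044, past the $5,950 cap; owner pays only $5,950 − $5,913.50 = $36.50.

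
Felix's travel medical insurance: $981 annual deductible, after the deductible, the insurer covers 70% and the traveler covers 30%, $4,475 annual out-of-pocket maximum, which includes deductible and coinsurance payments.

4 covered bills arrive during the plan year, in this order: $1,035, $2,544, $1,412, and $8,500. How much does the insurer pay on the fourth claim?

Claim 1 — $1,035: deductible takes $981, $54 remains; 30% of $54 = $16.20. Cost to traveler: $997.20. OOP to date $997.20. Insurer: $1,035 − $997.20 = $37.80.
Claim 2 — $2,544: deductible met; 30% of $2,544 = $763.20. Cost to traveler: $763.20. OOP to date $1,760.40. Insurer: $2,544 − $763.20 = $1,780.80.
Claim 3 — $1,412: deductible met; 30% of $1,412 = $423.60. Cost to traveler: $423.60. OOP to date $2,184. Plan pays $1,412 − $423.60 = $988.40.
Claim 4 — $8,500: deductible already satisfied, so traveler's share is 30% × $8,500 = $2,550. OOP would hit $4,734 > $4,475, so the cap limits the traveler to $4,475 − $2,184 = $2,291. Insurer: $8,500 − $2,291 = $6,209.

$6,209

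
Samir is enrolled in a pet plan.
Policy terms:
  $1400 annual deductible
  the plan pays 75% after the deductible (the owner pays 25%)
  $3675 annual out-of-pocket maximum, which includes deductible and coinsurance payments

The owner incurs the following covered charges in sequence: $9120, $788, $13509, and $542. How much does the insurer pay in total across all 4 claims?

Bill 1, $9120: $1400 to deductible, leaving $7720; coinsurance $7720 × 25% = $1930. Cost to owner: $3330. OOP to date $3330. Plan pays $9120 − $3330 = $5790.
Bill 2, $788: deductible met; 25% of $788 = $197. Owner pays $197; OOP now $3527. Insurer: $788 − $197 = $591.
Bill 3, $13509: deductible already satisfied, so owner's share is 25% × $13509 = $3377.25. That would push OOP to $6904.25, over the $3675 cap, so owner pays $3675 − $3527 = $148. Insurer: $13509 − $148 = $13361.
Bill 4, $542: 25% coinsurance on $542 = $135.50. Adding that to $3675 gives $3810.50, past the $3675 cap; owner pays only $3675 − $3675 = $0. Plan pays $542 − $0 = $542.
Insurer total = bills − owner's total = $23959 − $3675 = $20284.

$20284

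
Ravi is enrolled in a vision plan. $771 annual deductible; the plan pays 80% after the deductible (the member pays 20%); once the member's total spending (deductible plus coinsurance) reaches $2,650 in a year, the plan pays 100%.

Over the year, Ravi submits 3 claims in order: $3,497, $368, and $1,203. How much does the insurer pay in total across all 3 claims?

Bill 1, $3,497: $771 to deductible, leaving $2,726; 20% of $2,726 = $545.20. Cost to member: $1,316.20. OOP to date $1,316.20. Insurer: $3,497 − $1,316.20 = $2,180.80.
Bill 2, $368: deductible already satisfied, so member's share is 20% × $368 = $73.60. Member pays $73.60; OOP now $1,389.80. Plan pays $368 − $73.60 = $294.40.
Bill 3, $1,203: deductible already satisfied, so member's share is 20% × $1,203 = $240.60. Cost to member: $240.60. OOP to date $1,630.40. Plan pays $1,203 − $240.60 = $962.40.
Insurer total: $2,180.80 + $294.40 + $962.40 = $3,437.60.

$3,437.60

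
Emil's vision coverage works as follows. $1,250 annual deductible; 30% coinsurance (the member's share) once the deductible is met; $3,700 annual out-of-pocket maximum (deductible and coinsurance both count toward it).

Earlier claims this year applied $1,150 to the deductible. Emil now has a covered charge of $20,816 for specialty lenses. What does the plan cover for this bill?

Remaining deductible: $1,250 − $1,150 = $100.
The remaining $20,716 (= $20,816 − $100) moves to coinsurance.
Coinsurance: $20,716 × 30% = $6,214.80.
So the member owes $100 + $6,214.80 = $6,314.80 before any cap.
Adding $6,314.80 to the $1,150 already spent would give $7,464.80, which exceeds the $3,700 cap; the member pays just $3,700 − $1,150 = $2,550.
Insurer pays the balance: $20,816 − $2,550 = $18,266.

$18,266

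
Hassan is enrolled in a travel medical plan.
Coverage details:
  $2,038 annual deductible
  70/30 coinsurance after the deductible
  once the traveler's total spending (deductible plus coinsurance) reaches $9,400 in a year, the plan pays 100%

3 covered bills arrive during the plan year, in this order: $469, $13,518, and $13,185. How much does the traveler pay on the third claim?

Claim 1 ($469): entire amount goes to the deductible. Cost to traveler: $469. OOP to date $469.
Claim 2 ($13,518): $1,569 to deductible, leaving $11,949; 30% of $11,949 = $3,584.70. Traveler pays $5,153.70; OOP now $5,622.70.
Claim 3 ($13,185): deductible already satisfied, so traveler's share is 30% × $13,185 = $3,955.50. Adding that to $5,622.70 gives $9,578.20, past the $9,400 cap; traveler pays only $9,400 − $5,622.70 = $3,777.30.

$3,777.30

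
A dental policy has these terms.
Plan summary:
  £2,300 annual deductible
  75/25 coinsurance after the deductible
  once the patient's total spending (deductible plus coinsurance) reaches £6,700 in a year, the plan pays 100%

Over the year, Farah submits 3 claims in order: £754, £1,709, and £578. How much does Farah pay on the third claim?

Bill 1, £754: all of it applies to the deductible. Patient pays £754; OOP now £754.
Bill 2, £1,709: £1,546 to deductible, leaving £163; patient's 25% is £40.75. Patient owes £1,586.75 (running OOP £2,340.75).
Bill 3, £578: 25% coinsurance on £578 = £144.50. Patient owes £144.50 (running OOP £2,485.25).

£144.50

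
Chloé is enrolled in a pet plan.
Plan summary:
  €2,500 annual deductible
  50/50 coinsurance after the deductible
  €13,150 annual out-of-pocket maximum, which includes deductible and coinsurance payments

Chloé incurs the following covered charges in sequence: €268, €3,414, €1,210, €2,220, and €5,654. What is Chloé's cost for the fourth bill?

€1,110

Claim 1 (€268): entire amount goes to the deductible. Owner pays €268; OOP now €268.
Claim 2 (€3,414): €2,232 to deductible, leaving €1,182; 50% of €1,182 = €591. Cost to owner: €2,823. OOP to date €3,091.
Claim 3 (€1,210): deductible met; 50% of €1,210 = €605. Cost to owner: €605. OOP to date €3,696.
Claim 4 (€2,220): 50% coinsurance on €2,220 = €1,110. Cost to owner: €1,110. OOP to date €4,806.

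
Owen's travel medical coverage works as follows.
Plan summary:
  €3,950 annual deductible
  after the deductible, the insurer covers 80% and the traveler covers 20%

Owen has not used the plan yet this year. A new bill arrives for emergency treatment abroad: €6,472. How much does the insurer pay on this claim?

€2,017.60

The full €3,950 deductible is still open; €3,950 of this bill applies to it.
The remaining €2,522 (= €6,472 − €3,950) moves to coinsurance.
Traveler's 20% share of €2,522 is €504.40.
That puts the traveler's cost at €3,950 + €504.40 = €4,454.40.
The insurer covers the remainder: €6,472 − €4,454.40 = €2,017.60.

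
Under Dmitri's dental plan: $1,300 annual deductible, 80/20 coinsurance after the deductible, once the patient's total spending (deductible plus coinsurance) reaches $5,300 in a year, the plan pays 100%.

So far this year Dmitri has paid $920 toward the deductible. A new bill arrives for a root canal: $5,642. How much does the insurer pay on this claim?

$4,209.60

$920 of the $1,300 deductible is already met, leaving $380.
That leaves $5,642 − $380 = $5,262 for coinsurance.
20% of $5,262 = $1,052.40 falls to the patient.
So the patient owes $380 + $1,052.40 = $1,432.40 before any cap.
Year-to-date out-of-pocket becomes $920 + $1,432.40 = $2,352.40, still under the $5,300 maximum, so no cap applies.
Insurer pays the balance: $5,642 − $1,432.40 = $4,209.60.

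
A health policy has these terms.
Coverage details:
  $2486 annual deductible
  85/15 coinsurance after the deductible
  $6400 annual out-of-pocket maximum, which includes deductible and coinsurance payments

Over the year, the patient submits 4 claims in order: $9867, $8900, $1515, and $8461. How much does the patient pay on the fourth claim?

$1244.60

Claim 1 — $9867: $2486 to deductible, leaving $7381; coinsurance $7381 × 15% = $1107.15. Patient pays $3593.15; OOP now $3593.15.
Claim 2 — $8900: 15% coinsurance on $8900 = $1335. Patient pays $1335; OOP now $4928.15.
Claim 3 — $1515: deductible met; 15% of $1515 = $227.25. Patient owes $227.25 (running OOP $5155.40).
Claim 4 — $8461: deductible already satisfied, so patient's share is 15% × $8461 = $1269.15. That would push OOP to $6424.55, over the $6400 cap, so patient pays $6400 − $5155.40 = $1244.60.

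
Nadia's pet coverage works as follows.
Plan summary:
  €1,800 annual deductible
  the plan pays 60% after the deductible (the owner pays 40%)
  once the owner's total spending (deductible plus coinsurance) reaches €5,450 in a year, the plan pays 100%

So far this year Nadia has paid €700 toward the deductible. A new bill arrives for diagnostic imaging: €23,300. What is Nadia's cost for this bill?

€700 of the €1,800 deductible is already met, leaving €1,100.
The remaining €22,200 (= €23,300 − €1,100) moves to coinsurance.
40% of €22,200 = €8,880 falls to the owner.
So the owner owes €1,100 + €8,880 = €9,980 before any cap.
That would bring total out-of-pocket to €10,680, past the €5,450 cap. The owner is capped at €5,450 − €700 = €4,750 on this claim.

€4,750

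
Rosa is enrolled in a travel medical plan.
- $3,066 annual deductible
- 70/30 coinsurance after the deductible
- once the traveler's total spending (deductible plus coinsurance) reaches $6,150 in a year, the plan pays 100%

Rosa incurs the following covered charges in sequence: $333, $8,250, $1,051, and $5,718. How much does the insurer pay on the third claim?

#1 ($333): all of it applies to the deductible. Cost to traveler: $333. OOP to date $333. Insurer: $333 − $333 = $0.
#2 ($8,250): deductible takes $2,733, $5,517 remains; coinsurance $5,517 × 30% = $1,655.10. Traveler owes $4,388.10 (running OOP $4,721.10). Insurer: $8,250 − $4,388.10 = $3,861.90.
#3 ($1,051): 30% coinsurance on $1,051 = $315.30. Cost to traveler: $315.30. OOP to date $5,036.40. Plan pays $1,051 − $315.30 = $735.70.

$735.70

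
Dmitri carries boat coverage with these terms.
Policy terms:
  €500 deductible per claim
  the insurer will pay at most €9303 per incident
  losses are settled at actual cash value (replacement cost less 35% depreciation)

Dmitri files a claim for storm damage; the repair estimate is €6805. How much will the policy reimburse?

Depreciate 35%: the covered value is €6805 × 0.65 = €4423.25.
Less the €500 deductible: €4423.25 − €500 = €3923.25.
€3923.25 is within the €9303 limit, so the insurer pays €3923.25.

€3923.25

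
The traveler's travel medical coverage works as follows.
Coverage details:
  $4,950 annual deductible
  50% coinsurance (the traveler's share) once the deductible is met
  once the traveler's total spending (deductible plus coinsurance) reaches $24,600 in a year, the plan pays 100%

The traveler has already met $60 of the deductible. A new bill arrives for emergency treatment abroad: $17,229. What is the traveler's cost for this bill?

$11,059.50

Deductible still to meet: $4,950 − $60 = $4,890.
That leaves $17,229 − $4,890 = $12,339 for coinsurance.
Traveler's 50% share of $12,339 is $6,169.50.
Traveler responsibility before any cap: $4,890 + $6,169.50 = $11,059.50.
Cumulative spending $60 + $11,059.50 = $11,119.50 stays under the $24,600 maximum.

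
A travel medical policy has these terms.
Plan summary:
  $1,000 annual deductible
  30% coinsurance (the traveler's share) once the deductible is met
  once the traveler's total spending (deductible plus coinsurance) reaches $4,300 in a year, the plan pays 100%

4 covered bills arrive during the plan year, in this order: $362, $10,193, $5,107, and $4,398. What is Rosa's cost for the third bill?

$433.50

Claim 1 — $362: all of it applies to the deductible. Traveler owes $362 (running OOP $362).
Claim 2 — $10,193: deductible takes $638, $9,555 remains; coinsurance $9,555 × 30% = $2,866.50. Traveler pays $3,504.50; OOP now $3,866.50.
Claim 3 — $5,107: deductible already satisfied, so traveler's share is 30% × $5,107 = $1,532.10. That would push OOP to $5,398.60, over the $4,300 cap, so traveler pays $4,300 − $3,866.50 = $433.50.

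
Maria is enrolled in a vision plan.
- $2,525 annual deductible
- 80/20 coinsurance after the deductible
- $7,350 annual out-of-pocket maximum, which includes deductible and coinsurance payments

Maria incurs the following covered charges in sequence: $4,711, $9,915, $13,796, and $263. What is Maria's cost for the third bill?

$2,404.80

#1 ($4,711): $2,525 finishes the deductible; $2,186 goes to coinsurance; coinsurance $2,186 × 20% = $437.20. Cost to member: $2,962.20. OOP to date $2,962.20.
#2 ($9,915): deductible already satisfied, so member's share is 20% × $9,915 = $1,983. Member pays $1,983; OOP now $4,945.20.
#3 ($13,796): deductible already satisfied, so member's share is 20% × $13,796 = $2,759.20. That would push OOP to $7,704.40, over the $7,350 cap, so member pays $7,350 − $4,945.20 = $2,404.80.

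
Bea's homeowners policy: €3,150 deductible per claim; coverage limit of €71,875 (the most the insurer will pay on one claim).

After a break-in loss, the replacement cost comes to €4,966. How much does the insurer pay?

Subtract the deductible: €4,966 − €3,150 = €1,816.
€1,816 ≤ €71,875, so the limit doesn't bind; insurer pays €1,816.

€1,816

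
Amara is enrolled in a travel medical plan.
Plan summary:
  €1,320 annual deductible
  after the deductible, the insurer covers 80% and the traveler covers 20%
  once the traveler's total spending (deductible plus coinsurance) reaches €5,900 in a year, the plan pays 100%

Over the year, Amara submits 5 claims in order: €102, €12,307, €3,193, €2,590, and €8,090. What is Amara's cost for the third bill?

Bill 1, €102: all of it applies to the deductible. Traveler owes €102 (running OOP €102).
Bill 2, €12,307: €1,218 to deductible, leaving €11,089; traveler's 20% is €2,217.80. Traveler pays €3,435.80; OOP now €3,537.80.
Bill 3, €3,193: 20% coinsurance on €3,193 = €638.60. Traveler pays €638.60; OOP now €4,176.40.

€638.60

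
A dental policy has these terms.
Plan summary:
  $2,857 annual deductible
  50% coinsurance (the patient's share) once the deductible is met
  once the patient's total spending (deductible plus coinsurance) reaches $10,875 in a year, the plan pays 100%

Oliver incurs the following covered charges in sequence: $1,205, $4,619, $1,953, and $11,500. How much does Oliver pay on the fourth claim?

$5,558

#1 ($1,205): entire amount goes to the deductible. Cost to patient: $1,205. OOP to date $1,205.
#2 ($4,619): $1,652 to deductible, leaving $2,967; 50% of $2,967 = $1,483.50. Patient pays $3,135.50; OOP now $4,340.50.
#3 ($1,953): deductible met; 50% of $1,953 = $976.50. Patient pays $976.50; OOP now $5,317.
#4 ($11,500): 50% coinsurance on $11,500 = $5,750. Adding that to $5,317 gives $11,067, past the $10,875 cap; patient pays only $10,875 − $5,317 = $5,558.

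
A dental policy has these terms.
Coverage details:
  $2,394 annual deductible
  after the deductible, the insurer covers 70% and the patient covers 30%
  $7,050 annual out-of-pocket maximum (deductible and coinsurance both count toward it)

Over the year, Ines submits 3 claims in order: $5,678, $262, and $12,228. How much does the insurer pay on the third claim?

$8,635.80

Claim 1 ($5,678): $2,394 finishes the deductible; $3,284 goes to coinsurance; patient's 30% is $985.20. Patient owes $3,379.20 (running OOP $3,379.20). Insurer: $5,678 − $3,379.20 = $2,298.80.
Claim 2 ($262): deductible already satisfied, so patient's share is 30% × $262 = $78.60. Patient pays $78.60; OOP now $3,457.80. Insurer: $262 − $78.60 = $183.40.
Claim 3 ($12,228): deductible already satisfied, so patient's share is 30% × $12,228 = $3,668.40. OOP would hit $7,126.20 > $7,050, so the cap limits the patient to $7,050 − $3,457.80 = $3,592.20. Plan pays $12,228 − $3,592.20 = $8,635.80.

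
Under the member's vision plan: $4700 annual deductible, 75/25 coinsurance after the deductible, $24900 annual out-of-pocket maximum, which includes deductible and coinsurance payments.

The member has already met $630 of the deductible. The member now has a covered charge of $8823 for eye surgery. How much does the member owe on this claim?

Deductible still to meet: $4700 − $630 = $4070.
The remaining $4753 (= $8823 − $4070) moves to coinsurance.
Member's 25% share of $4753 is $1188.25.
So the member owes $4070 + $1188.25 = $5258.25 before any cap.
Year-to-date out-of-pocket becomes $630 + $5258.25 = $5888.25, still under the $24900 maximum, so no cap applies.

$5258.25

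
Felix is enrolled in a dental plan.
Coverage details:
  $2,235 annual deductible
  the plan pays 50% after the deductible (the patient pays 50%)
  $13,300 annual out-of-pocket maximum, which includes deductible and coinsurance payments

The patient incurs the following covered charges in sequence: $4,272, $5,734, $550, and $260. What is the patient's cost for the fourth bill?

$130

Claim 1 — $4,272: $2,235 to deductible, leaving $2,037; patient's 50% is $1,018.50. Patient pays $3,253.50; OOP now $3,253.50.
Claim 2 — $5,734: deductible already satisfied, so patient's share is 50% × $5,734 = $2,867. Patient pays $2,867; OOP now $6,120.50.
Claim 3 — $550: deductible met; 50% of $550 = $275. Patient pays $275; OOP now $6,395.50.
Claim 4 — $260: 50% coinsurance on $260 = $130. Cost to patient: $130. OOP to date $6,525.50.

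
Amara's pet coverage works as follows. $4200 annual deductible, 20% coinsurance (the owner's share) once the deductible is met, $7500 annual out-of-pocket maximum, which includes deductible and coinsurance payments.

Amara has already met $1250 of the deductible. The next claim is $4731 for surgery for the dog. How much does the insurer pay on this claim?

$1424.80

Deductible still to meet: $4200 − $1250 = $2950.
The remaining $1781 (= $4731 − $2950) moves to coinsurance.
Owner's 20% share of $1781 is $356.20.
Owner responsibility before any cap: $2950 + $356.20 = $3306.20.
Year-to-date out-of-pocket becomes $1250 + $3306.20 = $4556.20, still under the $7500 maximum, so no cap applies.
The insurer covers the remainder: $4731 − $3306.20 = $1424.80.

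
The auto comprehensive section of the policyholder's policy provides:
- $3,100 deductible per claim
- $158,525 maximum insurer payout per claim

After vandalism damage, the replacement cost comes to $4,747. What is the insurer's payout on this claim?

After the deductible, $4,747 − $3,100 = $1,647 remains.
$1,647 ≤ $158,525, so the limit doesn't bind; insurer pays $1,647.

$1,647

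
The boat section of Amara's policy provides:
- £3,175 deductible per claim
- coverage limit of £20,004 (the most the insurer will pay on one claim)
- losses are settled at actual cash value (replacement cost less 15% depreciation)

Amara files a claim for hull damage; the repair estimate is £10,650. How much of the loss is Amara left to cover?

At 15% depreciation, ACV = £10,650 − £1,597.50 = £9,052.50.
Subtract the deductible: £9,052.50 − £3,175 = £5,877.50.
£5,877.50 ≤ £20,004, so the limit doesn't bind; insurer pays £5,877.50.
The owner bears the rest of the original loss: £10,650 − £5,877.50 = £4,772.50.

£4,772.50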